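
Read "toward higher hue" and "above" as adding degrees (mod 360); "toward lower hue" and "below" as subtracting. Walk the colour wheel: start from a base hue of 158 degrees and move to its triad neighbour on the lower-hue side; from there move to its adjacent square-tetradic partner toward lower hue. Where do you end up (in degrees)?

triadic ↓ −120°: 158 − 120 = 38°
square ↓ −90°: 38 − 90 = -52 → -52 + 360 = 308°

308°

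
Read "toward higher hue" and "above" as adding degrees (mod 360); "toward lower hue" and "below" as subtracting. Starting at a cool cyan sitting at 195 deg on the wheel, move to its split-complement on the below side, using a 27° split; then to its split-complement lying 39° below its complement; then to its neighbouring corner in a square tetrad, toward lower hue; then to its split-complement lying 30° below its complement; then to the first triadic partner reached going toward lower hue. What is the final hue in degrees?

split-comp 27° ↓ +153°: 195 + 153 = 348°
split-comp 39° ↓ +141°: 348 + 141 = 489 → 489 − 360 = 129°
square ↓ −90°: 129 − 90 = 39°
split-comp 30° ↓ +150°: 39 + 150 = 189°
triadic ↓ −120°: 189 − 120 = 69°

69°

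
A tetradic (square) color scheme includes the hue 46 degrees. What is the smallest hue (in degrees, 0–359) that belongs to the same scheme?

A square tetradic scheme places four hues every 90°.
The full set through 46° is {46°, 136°, 226°, 316°}.

46°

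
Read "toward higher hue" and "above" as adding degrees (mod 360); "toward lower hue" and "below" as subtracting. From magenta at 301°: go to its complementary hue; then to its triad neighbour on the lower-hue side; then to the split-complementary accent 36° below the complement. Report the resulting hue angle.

145°

+180° (complement): 301 + 180 = 481 → 481 − 360 = 121°
−120° (triadic ↓): 121 − 120 = 1°
+144° (split-comp 36° ↓): 1 + 144 = 145°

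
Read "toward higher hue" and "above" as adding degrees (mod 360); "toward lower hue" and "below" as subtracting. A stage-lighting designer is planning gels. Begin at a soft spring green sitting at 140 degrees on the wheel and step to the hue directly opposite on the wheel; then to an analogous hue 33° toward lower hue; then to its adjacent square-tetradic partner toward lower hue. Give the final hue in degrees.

complement +180°: 140 + 180 = 320°
analog 33° ↓ −33°: 320 − 33 = 287°
square ↓ −90°: 287 − 90 = 197°

197°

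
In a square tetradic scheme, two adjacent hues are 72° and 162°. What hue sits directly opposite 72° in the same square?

252°

A square tetradic scheme places four hues 90° apart; opposite corners are 180° apart.
72 + 180 = 252°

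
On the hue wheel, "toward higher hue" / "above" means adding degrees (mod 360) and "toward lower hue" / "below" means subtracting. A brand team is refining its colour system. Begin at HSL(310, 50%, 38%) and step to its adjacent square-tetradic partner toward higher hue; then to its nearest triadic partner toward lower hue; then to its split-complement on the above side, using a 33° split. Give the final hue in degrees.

133°

+90° (square ↑): 310 + 90 = 400 → 400 − 360 = 40°
−120° (triadic ↓): 40 − 120 = -80 → -80 + 360 = 280°
+213° (split-comp 33° ↑): 280 + 213 = 493 → 493 − 360 = 133°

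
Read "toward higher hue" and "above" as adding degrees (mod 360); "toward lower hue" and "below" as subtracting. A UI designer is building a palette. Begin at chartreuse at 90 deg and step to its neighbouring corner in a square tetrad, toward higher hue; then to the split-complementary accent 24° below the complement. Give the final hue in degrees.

90 + 90 = 180°   (square ↑)
180 + 156 = 336°   (split-comp 24° ↓)

336°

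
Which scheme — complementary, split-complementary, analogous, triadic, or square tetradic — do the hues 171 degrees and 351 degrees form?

Sort the hues: 171°, 351°.
Successive gaps around the wheel: 180°, 180°.
Two hues 180° apart are complementary.

complementary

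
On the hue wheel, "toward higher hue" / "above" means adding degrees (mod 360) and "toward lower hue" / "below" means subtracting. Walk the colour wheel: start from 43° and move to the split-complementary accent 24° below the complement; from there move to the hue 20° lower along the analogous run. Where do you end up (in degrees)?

179°

split-comp 24° ↓ +156°: 43 + 156 = 199°
analog 20° ↓ −20°: 199 − 20 = 179°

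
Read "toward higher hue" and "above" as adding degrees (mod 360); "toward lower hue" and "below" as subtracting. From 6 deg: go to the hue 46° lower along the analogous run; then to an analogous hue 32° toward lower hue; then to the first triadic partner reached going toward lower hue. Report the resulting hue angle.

168°

−46° (analog 46° ↓): 6 − 46 = -40 → -40 + 360 = 320°
−32° (analog 32° ↓): 320 − 32 = 288°
−120° (triadic ↓): 288 − 120 = 168°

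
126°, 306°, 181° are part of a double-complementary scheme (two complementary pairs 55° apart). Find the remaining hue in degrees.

A rectangular tetradic uses two complementary pairs 55° apart: offsets 0°, 55°, 180°, 235°.
Among {126°, 181°, 306°}, 126° and 306° are a 180° pair.
The remaining hue 181° needs its own complement: 181 + 180 = 361 → 361 − 360 = 1°

1°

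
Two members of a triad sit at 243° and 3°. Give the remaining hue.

123°

A triad spaces three hues 120° apart.
The full set is {3°, 123°, 243°}.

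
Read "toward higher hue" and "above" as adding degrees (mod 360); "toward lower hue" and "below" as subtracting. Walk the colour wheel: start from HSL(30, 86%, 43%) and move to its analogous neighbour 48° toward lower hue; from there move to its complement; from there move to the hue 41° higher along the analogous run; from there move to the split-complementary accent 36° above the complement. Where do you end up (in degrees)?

30 − 48 = -18 → -18 + 360 = 342°   (analog 48° ↓)
342 + 180 = 522 → 522 − 360 = 162°   (complement)
162 + 41 = 203°   (analog 41° ↑)
203 + 216 = 419 → 419 − 360 = 59°   (split-comp 36° ↑)

59°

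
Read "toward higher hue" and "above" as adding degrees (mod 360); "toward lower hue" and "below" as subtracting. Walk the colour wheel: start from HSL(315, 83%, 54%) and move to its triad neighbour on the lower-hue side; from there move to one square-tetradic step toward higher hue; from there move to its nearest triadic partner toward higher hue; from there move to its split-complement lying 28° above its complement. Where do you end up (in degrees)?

−120° (triadic ↓): 315 − 120 = 195°
+90° (square ↑): 195 + 90 = 285°
+120° (triadic ↑): 285 + 120 = 405 → 405 − 360 = 45°
+208° (split-comp 28° ↑): 45 + 208 = 253°

253°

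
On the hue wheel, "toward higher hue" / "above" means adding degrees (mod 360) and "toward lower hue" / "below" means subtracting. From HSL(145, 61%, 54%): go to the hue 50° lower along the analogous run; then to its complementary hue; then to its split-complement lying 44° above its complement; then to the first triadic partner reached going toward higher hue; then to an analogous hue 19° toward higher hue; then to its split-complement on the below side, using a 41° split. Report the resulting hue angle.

57°

analog 50° ↓ −50°: 145 − 50 = 95°
complement +180°: 95 + 180 = 275°
split-comp 44° ↑ +224°: 275 + 224 = 499 → 499 − 360 = 139°
triadic ↑ +120°: 139 + 120 = 259°
analog 19° ↑ +19°: 259 + 19 = 278°
split-comp 41° ↓ +139°: 278 + 139 = 417 → 417 − 360 = 57°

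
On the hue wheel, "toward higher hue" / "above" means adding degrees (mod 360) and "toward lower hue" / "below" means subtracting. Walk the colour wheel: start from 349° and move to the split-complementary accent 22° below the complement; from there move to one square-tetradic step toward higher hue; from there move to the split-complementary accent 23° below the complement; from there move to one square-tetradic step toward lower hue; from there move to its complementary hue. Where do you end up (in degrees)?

split-comp 22° ↓ +158°: 349 + 158 = 507 → 507 − 360 = 147°
square ↑ +90°: 147 + 90 = 237°
split-comp 23° ↓ +157°: 237 + 157 = 394 → 394 − 360 = 34°
square ↓ −90°: 34 − 90 = -56 → -56 + 360 = 304°
complement +180°: 304 + 180 = 484 → 484 − 360 = 124°

124°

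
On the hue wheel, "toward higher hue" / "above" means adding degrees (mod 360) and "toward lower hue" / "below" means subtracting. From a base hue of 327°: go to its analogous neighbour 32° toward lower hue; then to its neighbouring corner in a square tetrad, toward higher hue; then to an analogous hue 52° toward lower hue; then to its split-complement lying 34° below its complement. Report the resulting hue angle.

119°

analog 32° ↓ −32°: 327 − 32 = 295°
square ↑ +90°: 295 + 90 = 385 → 385 − 360 = 25°
analog 52° ↓ −52°: 25 − 52 = -27 → -27 + 360 = 333°
split-comp 34° ↓ +146°: 333 + 146 = 479 → 479 − 360 = 119°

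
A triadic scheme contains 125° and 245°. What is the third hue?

A triad spaces three hues 120° apart.
The full set is {5°, 125°, 245°}.

5°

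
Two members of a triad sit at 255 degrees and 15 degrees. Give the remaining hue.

A triad spaces three hues 120° apart.
The full set is {15°, 135°, 255°}.

135°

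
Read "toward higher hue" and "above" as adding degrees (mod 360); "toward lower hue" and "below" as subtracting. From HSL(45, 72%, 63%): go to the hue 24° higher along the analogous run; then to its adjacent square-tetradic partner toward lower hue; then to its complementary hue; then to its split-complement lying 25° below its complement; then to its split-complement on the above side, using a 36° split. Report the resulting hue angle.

+24° (analog 24° ↑): 45 + 24 = 69°
−90° (square ↓): 69 − 90 = -21 → -21 + 360 = 339°
+180° (complement): 339 + 180 = 519 → 519 − 360 = 159°
+155° (split-comp 25° ↓): 159 + 155 = 314°
+216° (split-comp 36° ↑): 314 + 216 = 530 → 530 − 360 = 170°

170°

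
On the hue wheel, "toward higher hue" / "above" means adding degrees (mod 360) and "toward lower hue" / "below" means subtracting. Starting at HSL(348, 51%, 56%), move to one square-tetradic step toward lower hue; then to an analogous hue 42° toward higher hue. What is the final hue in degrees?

300°

348 − 90 = 258°   (square ↓)
258 + 42 = 300°   (analog 42° ↑)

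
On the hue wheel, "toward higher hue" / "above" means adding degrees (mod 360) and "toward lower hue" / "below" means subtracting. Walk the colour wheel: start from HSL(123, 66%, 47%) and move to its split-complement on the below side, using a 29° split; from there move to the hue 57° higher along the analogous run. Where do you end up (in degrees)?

331°

+151° (split-comp 29° ↓): 123 + 151 = 274°
+57° (analog 57° ↑): 274 + 57 = 331°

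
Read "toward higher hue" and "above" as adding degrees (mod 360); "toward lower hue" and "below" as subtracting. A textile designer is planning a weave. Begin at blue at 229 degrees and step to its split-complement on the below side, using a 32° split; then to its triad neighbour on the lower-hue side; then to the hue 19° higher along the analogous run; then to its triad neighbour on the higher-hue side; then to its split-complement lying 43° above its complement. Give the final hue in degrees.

259°

split-comp 32° ↓ +148°: 229 + 148 = 377 → 377 − 360 = 17°
triadic ↓ −120°: 17 − 120 = -103 → -103 + 360 = 257°
analog 19° ↑ +19°: 257 + 19 = 276°
triadic ↑ +120°: 276 + 120 = 396 → 396 − 360 = 36°
split-comp 43° ↑ +223°: 36 + 223 = 259°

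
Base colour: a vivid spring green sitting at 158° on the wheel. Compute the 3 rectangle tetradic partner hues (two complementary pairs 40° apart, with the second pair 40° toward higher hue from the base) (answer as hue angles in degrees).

198°, 338°, and 18°

158 + 40 = 198°
158 + 180 = 338°
158 + 220 = 378 → 378 − 360 = 18°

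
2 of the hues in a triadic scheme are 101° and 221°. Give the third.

341°

A triad places three hues 120° apart.
The full set through 101° is {101°, 221°, 341°}.
Given {101°, 221°}, the missing hue is 341°.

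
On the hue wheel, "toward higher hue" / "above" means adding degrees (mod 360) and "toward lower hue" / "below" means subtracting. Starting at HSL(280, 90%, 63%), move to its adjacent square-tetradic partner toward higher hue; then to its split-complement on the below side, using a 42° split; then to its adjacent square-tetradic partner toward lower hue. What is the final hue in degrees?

58°

square ↑ +90°: 280 + 90 = 370 → 370 − 360 = 10°
split-comp 42° ↓ +138°: 10 + 138 = 148°
square ↓ −90°: 148 − 90 = 58°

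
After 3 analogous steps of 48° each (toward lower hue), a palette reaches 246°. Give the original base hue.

30°

3 steps of 48° (toward lower hue) give a net shift of −144°.
Start = end − shift: 246 + 144 = 390 → 390 − 360 = 30°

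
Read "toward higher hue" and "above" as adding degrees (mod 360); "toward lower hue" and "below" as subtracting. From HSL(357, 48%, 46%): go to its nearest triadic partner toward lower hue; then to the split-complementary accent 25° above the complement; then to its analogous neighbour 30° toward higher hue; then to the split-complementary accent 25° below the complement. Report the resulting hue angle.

357 − 120 = 237°   (triadic ↓)
237 + 205 = 442 → 442 − 360 = 82°   (split-comp 25° ↑)
82 + 30 = 112°   (analog 30° ↑)
112 + 155 = 267°   (split-comp 25° ↓)

267°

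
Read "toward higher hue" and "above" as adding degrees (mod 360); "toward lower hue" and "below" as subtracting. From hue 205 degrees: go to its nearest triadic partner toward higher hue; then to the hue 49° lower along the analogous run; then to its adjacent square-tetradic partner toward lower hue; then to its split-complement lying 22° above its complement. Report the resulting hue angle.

28°

+120° (triadic ↑): 205 + 120 = 325°
−49° (analog 49° ↓): 325 − 49 = 276°
−90° (square ↓): 276 − 90 = 186°
+202° (split-comp 22° ↑): 186 + 202 = 388 → 388 − 360 = 28°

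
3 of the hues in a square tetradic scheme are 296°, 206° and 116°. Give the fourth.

A square tetradic scheme places four hues every 90°.
The full set through 116° is {26°, 116°, 206°, 296°}.
Given {116°, 206°, 296°}, the missing hue is 26°.

26°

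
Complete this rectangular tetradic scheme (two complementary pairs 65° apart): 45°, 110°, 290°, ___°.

225°

A rectangular tetradic uses two complementary pairs 65° apart: offsets 0°, 65°, 180°, 245°.
Among {45°, 110°, 290°}, 110° and 290° are a 180° pair.
The remaining hue 45° needs its own complement: 45 + 180 = 225°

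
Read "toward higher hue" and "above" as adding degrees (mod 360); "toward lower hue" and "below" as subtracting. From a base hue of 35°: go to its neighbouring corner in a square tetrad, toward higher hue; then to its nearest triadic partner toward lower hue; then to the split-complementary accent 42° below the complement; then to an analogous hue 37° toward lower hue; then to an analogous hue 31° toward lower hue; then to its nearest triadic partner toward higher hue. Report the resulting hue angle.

195°

square ↑ +90°: 35 + 90 = 125°
triadic ↓ −120°: 125 − 120 = 5°
split-comp 42° ↓ +138°: 5 + 138 = 143°
analog 37° ↓ −37°: 143 − 37 = 106°
analog 31° ↓ −31°: 106 − 31 = 75°
triadic ↑ +120°: 75 + 120 = 195°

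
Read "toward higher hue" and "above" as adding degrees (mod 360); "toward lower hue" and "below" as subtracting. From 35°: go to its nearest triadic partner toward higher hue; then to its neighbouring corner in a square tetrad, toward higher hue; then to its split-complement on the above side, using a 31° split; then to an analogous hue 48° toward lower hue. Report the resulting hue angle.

48°

+120° (triadic ↑): 35 + 120 = 155°
+90° (square ↑): 155 + 90 = 245°
+211° (split-comp 31° ↑): 245 + 211 = 456 → 456 − 360 = 96°
−48° (analog 48° ↓): 96 − 48 = 48°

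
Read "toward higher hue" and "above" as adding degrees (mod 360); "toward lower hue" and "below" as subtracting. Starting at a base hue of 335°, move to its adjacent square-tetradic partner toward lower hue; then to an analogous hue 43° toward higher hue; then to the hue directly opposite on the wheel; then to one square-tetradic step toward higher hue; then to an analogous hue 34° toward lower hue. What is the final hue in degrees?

−90° (square ↓): 335 − 90 = 245°
+43° (analog 43° ↑): 245 + 43 = 288°
+180° (complement): 288 + 180 = 468 → 468 − 360 = 108°
+90° (square ↑): 108 + 90 = 198°
−34° (analog 34° ↓): 198 − 34 = 164°

164°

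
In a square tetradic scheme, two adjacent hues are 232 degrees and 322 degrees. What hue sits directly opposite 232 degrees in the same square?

52°

A square tetradic scheme places four hues 90° apart; opposite corners are 180° apart.
232 + 180 = 412 → 412 − 360 = 52°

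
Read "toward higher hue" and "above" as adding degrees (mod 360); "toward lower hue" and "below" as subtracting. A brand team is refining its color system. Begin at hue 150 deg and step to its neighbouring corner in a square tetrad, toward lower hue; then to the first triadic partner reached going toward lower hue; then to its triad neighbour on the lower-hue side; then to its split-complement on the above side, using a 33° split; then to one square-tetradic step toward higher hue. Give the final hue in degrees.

123°

square ↓ −90°: 150 − 90 = 60°
triadic ↓ −120°: 60 − 120 = -60 → -60 + 360 = 300°
triadic ↓ −120°: 300 − 120 = 180°
split-comp 33° ↑ +213°: 180 + 213 = 393 → 393 − 360 = 33°
square ↑ +90°: 33 + 90 = 123°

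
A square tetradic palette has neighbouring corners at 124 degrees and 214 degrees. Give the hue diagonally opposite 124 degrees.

A square tetradic scheme places four hues 90° apart; opposite corners are 180° apart.
124 + 180 = 304°

304°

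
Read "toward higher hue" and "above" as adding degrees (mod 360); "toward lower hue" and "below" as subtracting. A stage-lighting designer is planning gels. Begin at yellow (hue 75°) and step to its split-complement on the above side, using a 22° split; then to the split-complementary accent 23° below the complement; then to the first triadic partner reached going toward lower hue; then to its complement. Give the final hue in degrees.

75 + 202 = 277°   (split-comp 22° ↑)
277 + 157 = 434 → 434 − 360 = 74°   (split-comp 23° ↓)
74 − 120 = -46 → -46 + 360 = 314°   (triadic ↓)
314 + 180 = 494 → 494 − 360 = 134°   (complement)

134°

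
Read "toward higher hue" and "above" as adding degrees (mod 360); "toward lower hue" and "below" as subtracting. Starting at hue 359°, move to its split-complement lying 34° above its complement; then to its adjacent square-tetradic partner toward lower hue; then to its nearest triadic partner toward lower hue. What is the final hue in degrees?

+214° (split-comp 34° ↑): 359 + 214 = 573 → 573 − 360 = 213°
−90° (square ↓): 213 − 90 = 123°
−120° (triadic ↓): 123 − 120 = 3°

3°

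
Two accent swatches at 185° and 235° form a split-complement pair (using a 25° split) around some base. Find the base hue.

The accents sit 25° either side of the complement, so the complement is their short-arc midpoint on the wheel.
Short-arc midpoint of 185° and 235°: 210°.
Base is 180° from the complement: 210 − 180 = 30°

30°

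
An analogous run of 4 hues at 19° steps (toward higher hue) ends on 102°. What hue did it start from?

3 steps of 19° (toward higher hue) give a net shift of +57°.
Start = end − shift: 102 − 57 = 45°

45°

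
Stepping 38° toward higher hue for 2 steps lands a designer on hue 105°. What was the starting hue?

29°

2 steps of 38° (toward higher hue) give a net shift of +76°.
Start = end − shift: 105 − 76 = 29°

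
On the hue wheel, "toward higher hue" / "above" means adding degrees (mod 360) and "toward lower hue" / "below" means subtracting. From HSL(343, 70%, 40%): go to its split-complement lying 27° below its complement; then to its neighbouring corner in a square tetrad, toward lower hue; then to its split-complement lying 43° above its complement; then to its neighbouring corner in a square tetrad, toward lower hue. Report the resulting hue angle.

split-comp 27° ↓ +153°: 343 + 153 = 496 → 496 − 360 = 136°
square ↓ −90°: 136 − 90 = 46°
split-comp 43° ↑ +223°: 46 + 223 = 269°
square ↓ −90°: 269 − 90 = 179°

179°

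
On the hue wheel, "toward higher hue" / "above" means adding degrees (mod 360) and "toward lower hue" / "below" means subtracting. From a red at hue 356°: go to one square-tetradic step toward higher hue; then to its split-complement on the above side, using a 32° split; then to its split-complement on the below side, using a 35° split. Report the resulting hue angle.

square ↑ +90°: 356 + 90 = 446 → 446 − 360 = 86°
split-comp 32° ↑ +212°: 86 + 212 = 298°
split-comp 35° ↓ +145°: 298 + 145 = 443 → 443 − 360 = 83°

83°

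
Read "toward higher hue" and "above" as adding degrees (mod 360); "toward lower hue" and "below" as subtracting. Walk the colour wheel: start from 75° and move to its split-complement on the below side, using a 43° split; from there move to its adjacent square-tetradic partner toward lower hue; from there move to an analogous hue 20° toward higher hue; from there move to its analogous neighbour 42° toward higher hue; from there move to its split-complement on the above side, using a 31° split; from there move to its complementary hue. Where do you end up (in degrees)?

215°

75 + 137 = 212°   (split-comp 43° ↓)
212 − 90 = 122°   (square ↓)
122 + 20 = 142°   (analog 20° ↑)
142 + 42 = 184°   (analog 42° ↑)
184 + 211 = 395 → 395 − 360 = 35°   (split-comp 31° ↑)
35 + 180 = 215°   (complement)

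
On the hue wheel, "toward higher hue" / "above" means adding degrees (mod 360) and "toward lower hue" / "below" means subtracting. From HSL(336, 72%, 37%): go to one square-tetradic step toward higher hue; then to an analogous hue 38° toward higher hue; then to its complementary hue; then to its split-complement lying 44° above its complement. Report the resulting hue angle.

square ↑ +90°: 336 + 90 = 426 → 426 − 360 = 66°
analog 38° ↑ +38°: 66 + 38 = 104°
complement +180°: 104 + 180 = 284°
split-comp 44° ↑ +224°: 284 + 224 = 508 → 508 − 360 = 148°

148°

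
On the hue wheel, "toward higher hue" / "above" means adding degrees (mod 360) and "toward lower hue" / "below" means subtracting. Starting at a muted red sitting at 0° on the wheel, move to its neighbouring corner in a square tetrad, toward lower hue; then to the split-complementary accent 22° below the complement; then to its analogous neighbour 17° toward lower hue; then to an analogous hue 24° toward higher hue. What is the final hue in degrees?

75°

square ↓ −90°: 0 − 90 = -90 → -90 + 360 = 270°
split-comp 22° ↓ +158°: 270 + 158 = 428 → 428 − 360 = 68°
analog 17° ↓ −17°: 68 − 17 = 51°
analog 24° ↑ +24°: 51 + 24 = 75°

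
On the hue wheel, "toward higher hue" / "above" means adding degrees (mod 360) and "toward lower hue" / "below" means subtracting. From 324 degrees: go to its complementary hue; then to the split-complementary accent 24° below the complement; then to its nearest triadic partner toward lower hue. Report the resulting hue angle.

180°

+180° (complement): 324 + 180 = 504 → 504 − 360 = 144°
+156° (split-comp 24° ↓): 144 + 156 = 300°
−120° (triadic ↓): 300 − 120 = 180°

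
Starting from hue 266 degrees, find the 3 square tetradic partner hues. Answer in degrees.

356°, 86°, and 176°

A square tetradic scheme places four hues every 90°.
266 + 90 = 356°
266 + 180 = 446 → 446 − 360 = 86°
266 + 270 = 536 → 536 − 360 = 176°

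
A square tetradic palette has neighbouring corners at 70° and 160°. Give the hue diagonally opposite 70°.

250°

A square tetradic scheme places four hues 90° apart; opposite corners are 180° apart.
70 + 180 = 250°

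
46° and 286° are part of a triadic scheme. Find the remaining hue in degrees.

A triad places three hues 120° apart.
The full set through 46° is {46°, 166°, 286°}.
Given {46°, 286°}, the missing hue is 166°.

166°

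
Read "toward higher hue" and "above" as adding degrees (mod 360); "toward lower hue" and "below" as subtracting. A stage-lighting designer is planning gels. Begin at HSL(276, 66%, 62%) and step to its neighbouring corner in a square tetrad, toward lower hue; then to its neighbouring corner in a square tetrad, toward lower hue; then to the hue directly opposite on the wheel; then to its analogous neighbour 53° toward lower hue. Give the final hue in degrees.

square ↓ −90°: 276 − 90 = 186°
square ↓ −90°: 186 − 90 = 96°
complement +180°: 96 + 180 = 276°
analog 53° ↓ −53°: 276 − 53 = 223°

223°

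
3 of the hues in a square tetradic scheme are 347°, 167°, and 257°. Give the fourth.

A square tetradic scheme places four hues every 90°.
The full set through 167° is {77°, 167°, 257°, 347°}.
Given {167°, 257°, 347°}, the missing hue is 77°.

77°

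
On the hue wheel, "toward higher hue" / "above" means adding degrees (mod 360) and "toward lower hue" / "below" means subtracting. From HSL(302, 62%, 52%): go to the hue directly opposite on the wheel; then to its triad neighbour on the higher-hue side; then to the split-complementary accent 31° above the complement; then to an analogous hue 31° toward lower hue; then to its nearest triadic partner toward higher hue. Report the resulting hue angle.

complement +180°: 302 + 180 = 482 → 482 − 360 = 122°
triadic ↑ +120°: 122 + 120 = 242°
split-comp 31° ↑ +211°: 242 + 211 = 453 → 453 − 360 = 93°
analog 31° ↓ −31°: 93 − 31 = 62°
triadic ↑ +120°: 62 + 120 = 182°

182°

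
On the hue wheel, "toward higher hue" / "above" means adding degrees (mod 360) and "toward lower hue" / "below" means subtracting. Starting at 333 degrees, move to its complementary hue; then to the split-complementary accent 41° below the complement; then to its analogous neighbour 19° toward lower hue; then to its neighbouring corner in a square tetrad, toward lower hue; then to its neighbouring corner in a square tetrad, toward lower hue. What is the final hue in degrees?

333 + 180 = 513 → 513 − 360 = 153°   (complement)
153 + 139 = 292°   (split-comp 41° ↓)
292 − 19 = 273°   (analog 19° ↓)
273 − 90 = 183°   (square ↓)
183 − 90 = 93°   (square ↓)

93°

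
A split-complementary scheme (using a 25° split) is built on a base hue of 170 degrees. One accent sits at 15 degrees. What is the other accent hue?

Split-complementary hues sit 25° either side of the complement.
Complement of the base 170°: 170 + 180 = 350°
The given accent 15° is 25° one side of 350°; the other accent sits 25° the other side: 350 − 25 = 325°

325°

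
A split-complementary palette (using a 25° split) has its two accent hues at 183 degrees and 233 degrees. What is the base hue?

The accents sit 25° either side of the complement, so the complement is their short-arc midpoint on the wheel.
Short-arc midpoint of 183° and 233°: 208°.
Base is 180° from the complement: 208 − 180 = 28°

28°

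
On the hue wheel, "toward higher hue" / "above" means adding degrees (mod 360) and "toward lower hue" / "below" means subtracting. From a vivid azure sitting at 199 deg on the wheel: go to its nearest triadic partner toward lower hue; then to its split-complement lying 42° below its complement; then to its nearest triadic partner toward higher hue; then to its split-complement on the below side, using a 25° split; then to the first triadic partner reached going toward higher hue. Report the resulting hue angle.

252°

−120° (triadic ↓): 199 − 120 = 79°
+138° (split-comp 42° ↓): 79 + 138 = 217°
+120° (triadic ↑): 217 + 120 = 337°
+155° (split-comp 25° ↓): 337 + 155 = 492 → 492 − 360 = 132°
+120° (triadic ↑): 132 + 120 = 252°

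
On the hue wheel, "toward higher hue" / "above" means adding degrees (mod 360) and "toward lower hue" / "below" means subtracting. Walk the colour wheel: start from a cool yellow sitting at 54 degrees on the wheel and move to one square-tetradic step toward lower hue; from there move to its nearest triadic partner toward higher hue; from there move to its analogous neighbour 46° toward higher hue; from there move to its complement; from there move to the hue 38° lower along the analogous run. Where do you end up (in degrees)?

272°

54 − 90 = -36 → -36 + 360 = 324°   (square ↓)
324 + 120 = 444 → 444 − 360 = 84°   (triadic ↑)
84 + 46 = 130°   (analog 46° ↑)
130 + 180 = 310°   (complement)
310 − 38 = 272°   (analog 38° ↓)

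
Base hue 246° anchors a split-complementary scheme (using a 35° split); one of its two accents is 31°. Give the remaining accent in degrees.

101°

Split-complementary hues sit 35° either side of the complement.
Complement of the base 246°: 246 + 180 = 426 → 426 − 360 = 66°
The given accent 31° is 35° one side of 66°; the other accent sits 35° the other side: 66 + 35 = 101°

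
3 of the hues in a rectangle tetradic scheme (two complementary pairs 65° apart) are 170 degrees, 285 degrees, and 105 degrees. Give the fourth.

A rectangular tetradic uses two complementary pairs 65° apart: offsets 0°, 65°, 180°, 245°.
Among {105°, 170°, 285°}, 105° and 285° are a 180° pair.
The remaining hue 170° needs its own complement: 170 + 180 = 350°

350°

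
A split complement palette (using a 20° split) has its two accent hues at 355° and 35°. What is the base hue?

The accents sit 20° either side of the complement, so the complement is their short-arc midpoint on the wheel.
Short-arc midpoint of 355° and 35°: 15°.
Base is 180° from the complement: 15 − 180 = -165 → -165 + 360 = 195°

195°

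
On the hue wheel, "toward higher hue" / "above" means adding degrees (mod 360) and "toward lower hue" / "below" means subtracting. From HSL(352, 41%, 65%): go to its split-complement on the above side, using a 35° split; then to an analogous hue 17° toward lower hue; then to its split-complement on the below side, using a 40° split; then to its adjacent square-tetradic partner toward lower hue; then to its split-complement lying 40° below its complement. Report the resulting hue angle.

352 + 215 = 567 → 567 − 360 = 207°   (split-comp 35° ↑)
207 − 17 = 190°   (analog 17° ↓)
190 + 140 = 330°   (split-comp 40° ↓)
330 − 90 = 240°   (square ↓)
240 + 140 = 380 → 380 − 360 = 20°   (split-comp 40° ↓)

20°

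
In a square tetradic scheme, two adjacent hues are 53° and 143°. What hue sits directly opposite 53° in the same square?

233°

A square tetradic scheme places four hues 90° apart; opposite corners are 180° apart.
53 + 180 = 233°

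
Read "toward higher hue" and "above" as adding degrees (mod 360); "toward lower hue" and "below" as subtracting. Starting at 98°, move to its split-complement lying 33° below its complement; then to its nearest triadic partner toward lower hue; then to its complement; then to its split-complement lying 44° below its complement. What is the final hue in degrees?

split-comp 33° ↓ +147°: 98 + 147 = 245°
triadic ↓ −120°: 245 − 120 = 125°
complement +180°: 125 + 180 = 305°
split-comp 44° ↓ +136°: 305 + 136 = 441 → 441 − 360 = 81°

81°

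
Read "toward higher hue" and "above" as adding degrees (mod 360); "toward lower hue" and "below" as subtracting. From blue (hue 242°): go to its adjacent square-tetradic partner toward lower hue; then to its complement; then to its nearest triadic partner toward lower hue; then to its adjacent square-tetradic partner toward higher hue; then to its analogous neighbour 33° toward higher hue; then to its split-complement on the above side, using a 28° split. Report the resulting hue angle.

−90° (square ↓): 242 − 90 = 152°
+180° (complement): 152 + 180 = 332°
−120° (triadic ↓): 332 − 120 = 212°
+90° (square ↑): 212 + 90 = 302°
+33° (analog 33° ↑): 302 + 33 = 335°
+208° (split-comp 28° ↑): 335 + 208 = 543 → 543 − 360 = 183°

183°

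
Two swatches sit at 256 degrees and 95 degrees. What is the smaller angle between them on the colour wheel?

161°

|256 − 95| = 161.
161 ≤ 180, so the shorter arc is 161°.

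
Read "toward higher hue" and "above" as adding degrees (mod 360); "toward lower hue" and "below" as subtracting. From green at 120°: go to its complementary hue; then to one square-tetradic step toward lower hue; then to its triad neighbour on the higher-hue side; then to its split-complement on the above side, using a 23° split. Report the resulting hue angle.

+180° (complement): 120 + 180 = 300°
−90° (square ↓): 300 − 90 = 210°
+120° (triadic ↑): 210 + 120 = 330°
+203° (split-comp 23° ↑): 330 + 203 = 533 → 533 − 360 = 173°

173°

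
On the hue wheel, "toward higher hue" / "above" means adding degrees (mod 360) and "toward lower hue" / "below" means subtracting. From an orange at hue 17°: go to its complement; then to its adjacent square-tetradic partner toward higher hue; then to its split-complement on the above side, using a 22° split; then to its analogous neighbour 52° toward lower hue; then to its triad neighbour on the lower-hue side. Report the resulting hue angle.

317°

+180° (complement): 17 + 180 = 197°
+90° (square ↑): 197 + 90 = 287°
+202° (split-comp 22° ↑): 287 + 202 = 489 → 489 − 360 = 129°
−52° (analog 52° ↓): 129 − 52 = 77°
−120° (triadic ↓): 77 − 120 = -43 → -43 + 360 = 317°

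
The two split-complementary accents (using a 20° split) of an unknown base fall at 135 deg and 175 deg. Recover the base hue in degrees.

335°

The accents sit 20° either side of the complement, so the complement is their short-arc midpoint on the wheel.
Short-arc midpoint of 135° and 175°: 155°.
Base is 180° from the complement: 155 − 180 = -25 → -25 + 360 = 335°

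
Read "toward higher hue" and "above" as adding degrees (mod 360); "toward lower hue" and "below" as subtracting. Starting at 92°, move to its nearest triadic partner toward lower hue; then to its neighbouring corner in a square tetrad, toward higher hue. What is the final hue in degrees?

triadic ↓ −120°: 92 − 120 = -28 → -28 + 360 = 332°
square ↑ +90°: 332 + 90 = 422 → 422 − 360 = 62°

62°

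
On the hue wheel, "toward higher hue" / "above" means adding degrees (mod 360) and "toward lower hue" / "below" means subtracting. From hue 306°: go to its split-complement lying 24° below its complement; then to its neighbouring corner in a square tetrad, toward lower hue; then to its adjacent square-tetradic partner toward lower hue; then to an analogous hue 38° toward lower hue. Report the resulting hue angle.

+156° (split-comp 24° ↓): 306 + 156 = 462 → 462 − 360 = 102°
−90° (square ↓): 102 − 90 = 12°
−90° (square ↓): 12 − 90 = -78 → -78 + 360 = 282°
−38° (analog 38° ↓): 282 − 38 = 244°

244°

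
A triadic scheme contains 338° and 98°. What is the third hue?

A triad spaces three hues 120° apart.
The full set is {98°, 218°, 338°}.

218°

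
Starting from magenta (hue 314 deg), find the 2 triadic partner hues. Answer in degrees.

74° and 194°

A triad places three hues 120° apart.
314 + 120 = 434 → 434 − 360 = 74°
314 + 240 = 554 → 554 − 360 = 194°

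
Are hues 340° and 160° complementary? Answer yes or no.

yes

Angular distance: |340 − 160| = 180 = 180°.
Complementary requires 180°.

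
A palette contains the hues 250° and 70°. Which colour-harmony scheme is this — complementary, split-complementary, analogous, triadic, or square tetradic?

Sort the hues: 70°, 250°.
Successive gaps around the wheel: 180°, 180°.
Two hues 180° apart are complementary.

complementary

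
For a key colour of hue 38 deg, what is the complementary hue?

38 + 180 = 218°

218°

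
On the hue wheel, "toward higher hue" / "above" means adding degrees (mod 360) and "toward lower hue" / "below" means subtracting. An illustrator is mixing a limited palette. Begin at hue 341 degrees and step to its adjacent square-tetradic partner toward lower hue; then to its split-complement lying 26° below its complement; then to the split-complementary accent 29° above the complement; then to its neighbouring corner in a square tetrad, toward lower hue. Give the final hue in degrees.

341 − 90 = 251°   (square ↓)
251 + 154 = 405 → 405 − 360 = 45°   (split-comp 26° ↓)
45 + 209 = 254°   (split-comp 29° ↑)
254 − 90 = 164°   (square ↓)

164°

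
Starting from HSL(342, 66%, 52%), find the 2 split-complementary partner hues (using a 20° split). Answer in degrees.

142° and 182°

Split-complementary hues sit 20° either side of the complement.
Complement of 342°: 342 + 180 = 522 → 522 − 360 = 162°
162 − 20 = 142°
162 + 20 = 182°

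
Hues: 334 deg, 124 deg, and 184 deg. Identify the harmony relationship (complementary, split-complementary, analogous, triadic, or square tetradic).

Sort the hues: 124°, 184°, 334°.
Successive gaps around the wheel: 60°, 150°, 150°.
Two 150° gaps and one 60° gap — a base hue opposite a pair of accents 30° either side of its complement — is the split-complementary pattern.

split-complementary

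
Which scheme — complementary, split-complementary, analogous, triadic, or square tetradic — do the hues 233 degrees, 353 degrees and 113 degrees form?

Sort the hues: 113°, 233°, 353°.
Successive gaps around the wheel: 120°, 120°, 120°.
Three hues equally spaced 120° apart form a triad.

triadic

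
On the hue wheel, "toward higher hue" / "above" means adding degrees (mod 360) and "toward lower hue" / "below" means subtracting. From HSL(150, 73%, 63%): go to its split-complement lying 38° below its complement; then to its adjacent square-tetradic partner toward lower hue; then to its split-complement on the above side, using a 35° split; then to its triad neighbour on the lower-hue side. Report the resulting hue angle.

+142° (split-comp 38° ↓): 150 + 142 = 292°
−90° (square ↓): 292 − 90 = 202°
+215° (split-comp 35° ↑): 202 + 215 = 417 → 417 − 360 = 57°
−120° (triadic ↓): 57 − 120 = -63 → -63 + 360 = 297°

297°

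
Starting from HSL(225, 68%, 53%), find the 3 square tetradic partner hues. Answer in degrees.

315°, 45°, 135°

225 + 90 = 315°
225 + 180 = 405 → 405 − 360 = 45°
225 + 270 = 495 → 495 − 360 = 135°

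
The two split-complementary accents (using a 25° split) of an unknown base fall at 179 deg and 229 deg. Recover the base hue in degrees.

The accents sit 25° either side of the complement, so the complement is their short-arc midpoint on the wheel.
Short-arc midpoint of 179° and 229°: 204°.
Base is 180° from the complement: 204 − 180 = 24°

24°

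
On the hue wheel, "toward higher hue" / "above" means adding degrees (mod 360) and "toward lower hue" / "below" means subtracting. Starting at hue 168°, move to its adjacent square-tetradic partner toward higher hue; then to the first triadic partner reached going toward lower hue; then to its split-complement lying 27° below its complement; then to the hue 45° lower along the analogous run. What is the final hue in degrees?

246°

+90° (square ↑): 168 + 90 = 258°
−120° (triadic ↓): 258 − 120 = 138°
+153° (split-comp 27° ↓): 138 + 153 = 291°
−45° (analog 45° ↓): 291 − 45 = 246°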